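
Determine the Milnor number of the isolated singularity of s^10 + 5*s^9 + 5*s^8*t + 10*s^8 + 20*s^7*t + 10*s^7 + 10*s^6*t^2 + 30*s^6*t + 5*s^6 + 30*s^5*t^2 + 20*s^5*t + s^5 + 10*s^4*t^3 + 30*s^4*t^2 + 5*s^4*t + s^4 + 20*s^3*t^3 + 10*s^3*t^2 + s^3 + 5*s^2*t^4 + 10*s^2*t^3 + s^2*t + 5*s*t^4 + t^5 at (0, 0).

6

The Hessian of f at 0 has rank 0. Corank 2; j^3 = s^2*(s + t) has shape L^2 M (L != M), so D-series; mu = 6 gives D_6.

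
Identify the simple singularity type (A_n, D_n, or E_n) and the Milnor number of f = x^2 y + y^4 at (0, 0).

The Hessian of f at 0 has rank 0. Corank 2; j^3 = x^2*y has shape L^2 M (L != M), so D-series; mu = 5 gives D_5.

Type D_{5}, Milnor number mu = 5.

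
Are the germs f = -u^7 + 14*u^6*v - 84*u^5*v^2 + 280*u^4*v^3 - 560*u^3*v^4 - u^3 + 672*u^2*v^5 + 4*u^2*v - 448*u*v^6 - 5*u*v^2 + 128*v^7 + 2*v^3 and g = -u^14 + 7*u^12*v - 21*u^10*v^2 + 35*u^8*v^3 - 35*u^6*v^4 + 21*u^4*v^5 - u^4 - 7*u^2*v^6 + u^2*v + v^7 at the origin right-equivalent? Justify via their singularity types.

Yes.

The Hessian of f at 0 is [[0, 0], [0, 0]] with rank 0, so corank 2. A Groebner basis of the Jacobian ideal J(f) in C{u,v} is {u*v/7 + v^6 - v^2/7, u*v^2 - v^3, u^2 - 3*u*v + 2*v^2}; counting standard monomials gives mu = 8. Corank 2; j^3 = -(u - 2*v)*(u - v)^2 has shape L^2 M (L != M), so D-series; mu = 8 gives D_8. The Hessian of g at 0 is [[0, 0], [0, 0]] with rank 0, so corank 2. A Groebner basis of the Jacobian ideal J(g) in C{u,v} is {u^2/7 + v^6, u^3, u*v}; counting standard monomials gives mu = 8. Corank 2; j^3 = u^2*v has shape L^2 M (L != M), so D-series; mu = 8 gives D_8. Both have type D_8, hence right-equivalent.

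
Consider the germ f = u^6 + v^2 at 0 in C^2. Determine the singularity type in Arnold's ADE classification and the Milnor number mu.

Type A_{5}, Milnor number mu = 5.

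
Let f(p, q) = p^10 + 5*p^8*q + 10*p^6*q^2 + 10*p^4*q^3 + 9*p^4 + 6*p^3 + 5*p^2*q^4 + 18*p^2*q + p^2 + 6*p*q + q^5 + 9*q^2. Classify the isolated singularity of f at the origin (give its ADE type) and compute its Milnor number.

Type A_4, Milnor number mu = 4.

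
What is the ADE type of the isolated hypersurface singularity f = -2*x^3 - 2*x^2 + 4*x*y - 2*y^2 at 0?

The Hessian of f at 0 is [[-4, 4], [4, -4]] with rank 1, so corank 1. A Groebner basis of the Jacobian ideal J(f) in C{x,y} is {y^2, x - y}; counting standard monomials gives mu = 2. Corank 1: A-series; mu = 2 gives A_2.

A_{2}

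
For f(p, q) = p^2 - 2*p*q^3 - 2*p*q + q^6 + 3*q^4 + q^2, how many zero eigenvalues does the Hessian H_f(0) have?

1

Hessian at 0 has rank 1.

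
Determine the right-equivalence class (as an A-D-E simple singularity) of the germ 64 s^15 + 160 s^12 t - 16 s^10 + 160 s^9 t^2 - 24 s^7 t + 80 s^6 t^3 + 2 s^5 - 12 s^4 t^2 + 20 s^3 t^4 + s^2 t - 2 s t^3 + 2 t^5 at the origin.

D6

The Hessian of f at 0 is [[0, 0], [0, 0]] with rank 0, so corank 2. A Groebner basis of the Jacobian ideal J(f) in C{s,t} is {s^3, s^2*t, s^2/4 + s*t^2, -s*t + t^3}; counting standard monomials gives mu = 6. Corank 2; j^3 = s^2*t has shape L^2 M (L != M), so D-series; mu = 6 gives D_6.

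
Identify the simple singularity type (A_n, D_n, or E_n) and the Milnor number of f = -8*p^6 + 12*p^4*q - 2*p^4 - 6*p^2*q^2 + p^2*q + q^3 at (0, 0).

Type D_4, Milnor number mu = 4.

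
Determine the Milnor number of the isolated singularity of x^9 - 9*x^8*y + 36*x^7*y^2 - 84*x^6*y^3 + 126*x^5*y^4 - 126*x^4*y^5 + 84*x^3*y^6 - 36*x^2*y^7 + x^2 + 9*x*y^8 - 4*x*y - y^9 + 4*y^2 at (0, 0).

The Hessian of f at 0 has rank 1. Corank 1: A-series; mu = 8 gives A_8.

8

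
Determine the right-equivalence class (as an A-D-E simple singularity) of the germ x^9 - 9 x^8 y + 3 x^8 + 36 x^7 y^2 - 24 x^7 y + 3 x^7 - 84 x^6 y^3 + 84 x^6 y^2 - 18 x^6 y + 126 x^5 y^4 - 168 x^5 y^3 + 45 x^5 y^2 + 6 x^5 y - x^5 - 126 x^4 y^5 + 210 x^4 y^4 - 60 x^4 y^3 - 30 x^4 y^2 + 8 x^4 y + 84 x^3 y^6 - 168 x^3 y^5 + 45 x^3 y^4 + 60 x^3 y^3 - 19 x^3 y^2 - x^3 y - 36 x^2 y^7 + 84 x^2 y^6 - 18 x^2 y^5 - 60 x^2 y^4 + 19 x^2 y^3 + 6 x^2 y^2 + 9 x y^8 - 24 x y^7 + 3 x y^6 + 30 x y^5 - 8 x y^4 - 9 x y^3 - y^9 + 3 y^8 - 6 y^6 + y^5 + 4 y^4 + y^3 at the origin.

E7

The Hessian of f at 0 is [[0, 0], [0, 0]] with rank 0, so corank 2. A Groebner basis of the Jacobian ideal J(f) in C{x,y} is {x^3 + 15*x*y^2 - 3*y^2, x^2*y + x*y^2, y^3}; counting standard monomials gives mu = 7. Corank 2; j^3 = y^3 is a perfect cube, so E-series; the 4-jet and mu = 7 give E_7.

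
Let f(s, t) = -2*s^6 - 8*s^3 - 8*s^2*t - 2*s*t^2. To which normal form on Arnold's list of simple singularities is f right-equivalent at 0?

D_7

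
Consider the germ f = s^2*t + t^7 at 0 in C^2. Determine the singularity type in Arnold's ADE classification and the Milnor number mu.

The Hessian of f at 0 is [[0, 0], [0, 0]] with rank 0, so corank 2. A Groebner basis of the Jacobian ideal J(f) in C{s,t} is {s^2/7 + t^6, s^3, s*t}; counting standard monomials gives mu = 8. Corank 2; j^3 = s^2*t has shape L^2 M (L != M), so D-series; mu = 8 gives D_8.

Type D_{8}, Milnor number mu = 8.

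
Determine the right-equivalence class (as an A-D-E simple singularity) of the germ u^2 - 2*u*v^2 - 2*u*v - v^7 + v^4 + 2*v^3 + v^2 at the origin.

A_{6}

The Hessian of f at 0 has rank 1. Corank 1: A-series; mu = 6 gives A_6.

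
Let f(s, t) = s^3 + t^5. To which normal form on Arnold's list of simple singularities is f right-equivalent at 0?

E_{8}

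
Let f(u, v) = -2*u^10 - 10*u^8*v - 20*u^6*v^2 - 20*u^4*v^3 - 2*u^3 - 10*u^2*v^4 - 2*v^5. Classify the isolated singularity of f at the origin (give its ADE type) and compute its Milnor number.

Type E8, Milnor number mu = 8.

The Hessian of f at 0 has rank 0. Corank 2; j^3 = -2*u^3 is a perfect cube, so E-series; the 5-jet and mu = 8 give E_8.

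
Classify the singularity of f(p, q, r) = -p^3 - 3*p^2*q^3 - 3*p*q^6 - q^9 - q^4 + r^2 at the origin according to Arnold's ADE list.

E_{6}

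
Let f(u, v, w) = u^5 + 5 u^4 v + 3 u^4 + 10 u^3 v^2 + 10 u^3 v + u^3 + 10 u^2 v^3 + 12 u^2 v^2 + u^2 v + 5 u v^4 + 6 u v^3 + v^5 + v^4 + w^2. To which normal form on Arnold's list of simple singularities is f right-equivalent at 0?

D_{5}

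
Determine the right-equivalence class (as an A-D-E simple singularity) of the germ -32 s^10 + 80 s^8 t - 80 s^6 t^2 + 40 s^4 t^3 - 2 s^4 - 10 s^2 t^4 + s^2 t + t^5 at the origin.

D_6

The Hessian of f at 0 has rank 0. Corank 2; j^3 = s^2*t has shape L^2 M (L != M), so D-series; mu = 6 gives D_6.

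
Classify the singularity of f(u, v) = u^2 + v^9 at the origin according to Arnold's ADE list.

A_8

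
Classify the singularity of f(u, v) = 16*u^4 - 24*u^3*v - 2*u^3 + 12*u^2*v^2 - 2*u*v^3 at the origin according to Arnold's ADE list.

E_7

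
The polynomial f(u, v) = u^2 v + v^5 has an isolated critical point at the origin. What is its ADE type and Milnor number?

Type D_{6}, Milnor number mu = 6.

The Hessian of f at 0 is [[0, 0], [0, 0]] with rank 0, so corank 2. A Groebner basis of the Jacobian ideal J(f) in C{u,v} is {u^2/5 + v^4, u^3, u*v}; counting standard monomials gives mu = 6. Corank 2; j^3 = u^2*v has shape L^2 M (L != M), so D-series; mu = 6 gives D_6.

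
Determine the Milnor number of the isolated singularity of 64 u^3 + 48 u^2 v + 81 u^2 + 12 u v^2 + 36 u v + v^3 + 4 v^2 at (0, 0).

2

The Hessian of f at 0 has rank 1. Corank 1: A-series; mu = 2 gives A_2.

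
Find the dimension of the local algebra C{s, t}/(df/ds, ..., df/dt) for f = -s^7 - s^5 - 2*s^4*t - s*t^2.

6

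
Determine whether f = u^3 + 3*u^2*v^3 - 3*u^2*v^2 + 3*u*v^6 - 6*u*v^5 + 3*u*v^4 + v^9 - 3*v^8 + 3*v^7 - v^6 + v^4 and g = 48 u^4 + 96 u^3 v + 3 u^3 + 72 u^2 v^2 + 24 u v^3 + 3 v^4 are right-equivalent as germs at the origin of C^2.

Yes.

The Hessian of f at 0 is [[0, 0], [0, 0]] with rank 0, so corank 2. A Groebner basis of the Jacobian ideal J(f) in C{u,v} is {u^3, u^2*v, -u^2/2 + u*v^2, v^3}; counting standard monomials gives mu = 6. Corank 2; j^3 = u^3 is a perfect cube, so E-series; the 4-jet and mu = 6 give E_6. The Hessian of g at 0 is [[0, 0], [0, 0]] with rank 0, so corank 2. A Groebner basis of the Jacobian ideal J(g) in C{u,v} is {v^4, u*v^2 + v^3/6, u^2}; counting standard monomials gives mu = 6. Corank 2; j^3 = 3*u^3 is a perfect cube, so E-series; the 4-jet and mu = 6 give E_6. Both have type E_6, hence right-equivalent.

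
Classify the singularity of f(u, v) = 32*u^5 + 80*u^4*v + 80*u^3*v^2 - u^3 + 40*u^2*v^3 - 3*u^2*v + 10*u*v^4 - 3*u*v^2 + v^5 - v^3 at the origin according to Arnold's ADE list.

E_{8}

The Hessian of f at 0 is [[0, 0], [0, 0]] with rank 0, so corank 2. A Groebner basis of the Jacobian ideal J(f) in C{u,v} is {v^5, u*v^3 + 7*v^4/8, u^2 + 2*u*v + v^2}; counting standard monomials gives mu = 8. Corank 2; j^3 = -(u + v)^3 is a perfect cube, so E-series; the 5-jet and mu = 8 give E_8.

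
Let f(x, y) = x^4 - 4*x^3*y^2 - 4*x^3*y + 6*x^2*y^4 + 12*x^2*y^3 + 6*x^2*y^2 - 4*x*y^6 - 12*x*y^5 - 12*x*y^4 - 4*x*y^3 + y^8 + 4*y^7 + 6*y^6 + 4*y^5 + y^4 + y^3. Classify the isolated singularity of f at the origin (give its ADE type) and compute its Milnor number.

The Hessian of f at 0 is [[0, 0], [0, 0]] with rank 0, so corank 2. A Groebner basis of the Jacobian ideal J(f) in C{x,y} is {x^3 - 3*x^2*y, y^2}; counting standard monomials gives mu = 6. Corank 2; j^3 = y^3 is a perfect cube, so E-series; the 4-jet and mu = 6 give E_6.

Type E6, Milnor number mu = 6.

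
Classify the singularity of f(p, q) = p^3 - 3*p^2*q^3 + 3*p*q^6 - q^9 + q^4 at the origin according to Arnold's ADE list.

The Hessian of f at 0 is [[0, 0], [0, 0]] with rank 0, so corank 2. A Groebner basis of the Jacobian ideal J(f) in C{p,q} is {q^3, p^2}; counting standard monomials gives mu = 6. Corank 2; j^3 = p^3 is a perfect cube, so E-series; the 4-jet and mu = 6 give E_6.

E_6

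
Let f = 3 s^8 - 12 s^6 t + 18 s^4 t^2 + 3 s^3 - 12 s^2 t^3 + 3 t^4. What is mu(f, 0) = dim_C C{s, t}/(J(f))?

6

The Hessian of f at 0 has rank 0. Corank 2; j^3 = 3*s^3 is a perfect cube, so E-series; the 4-jet and mu = 6 give E_6.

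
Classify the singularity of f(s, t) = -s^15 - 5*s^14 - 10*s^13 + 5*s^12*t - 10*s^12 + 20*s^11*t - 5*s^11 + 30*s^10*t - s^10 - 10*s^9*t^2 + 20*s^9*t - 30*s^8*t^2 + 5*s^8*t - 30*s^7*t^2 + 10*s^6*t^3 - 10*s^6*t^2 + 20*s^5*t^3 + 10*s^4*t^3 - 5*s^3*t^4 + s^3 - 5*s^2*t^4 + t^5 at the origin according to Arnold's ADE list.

E8

The Hessian of f at 0 is [[0, 0], [0, 0]] with rank 0, so corank 2. A Groebner basis of the Jacobian ideal J(f) in C{s,t} is {t^4, s^2}; counting standard monomials gives mu = 8. Corank 2; j^3 = s^3 is a perfect cube, so E-series; the 5-jet and mu = 8 give E_8.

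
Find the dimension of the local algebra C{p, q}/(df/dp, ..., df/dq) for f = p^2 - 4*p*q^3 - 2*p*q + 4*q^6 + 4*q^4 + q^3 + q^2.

2

The Hessian of f at 0 has rank 1. Corank 1: A-series; mu = 2 gives A_2.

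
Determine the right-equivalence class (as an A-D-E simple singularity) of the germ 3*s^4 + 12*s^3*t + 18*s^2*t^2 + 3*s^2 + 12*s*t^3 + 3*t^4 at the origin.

A3

The Hessian of f at 0 is [[6, 0], [0, 0]] with rank 1, so corank 1. A Groebner basis of the Jacobian ideal J(f) in C{s,t} is {t^3, s}; counting standard monomials gives mu = 3. Corank 1: A-series; mu = 3 gives A_3.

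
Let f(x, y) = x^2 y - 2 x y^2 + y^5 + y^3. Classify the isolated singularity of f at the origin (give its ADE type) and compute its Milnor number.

Type D_{6}, Milnor number mu = 6.

The Hessian of f at 0 has rank 0. Corank 2; j^3 = y*(x - y)^2 has shape L^2 M (L != M), so D-series; mu = 6 gives D_6.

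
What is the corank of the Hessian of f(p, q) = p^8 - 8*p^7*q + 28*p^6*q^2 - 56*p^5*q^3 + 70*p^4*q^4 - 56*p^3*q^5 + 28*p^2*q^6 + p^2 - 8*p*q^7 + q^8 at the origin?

1

Hessian at 0 has rank 1.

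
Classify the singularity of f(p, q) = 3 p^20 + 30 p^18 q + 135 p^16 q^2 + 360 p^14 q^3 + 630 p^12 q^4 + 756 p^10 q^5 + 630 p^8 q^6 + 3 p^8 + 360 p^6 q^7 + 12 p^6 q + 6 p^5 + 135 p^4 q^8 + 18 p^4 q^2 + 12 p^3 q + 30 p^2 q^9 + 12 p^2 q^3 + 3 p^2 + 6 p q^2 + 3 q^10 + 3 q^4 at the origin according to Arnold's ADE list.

The Hessian of f at 0 has rank 1. Corank 1: A-series; mu = 9 gives A_9.

A_9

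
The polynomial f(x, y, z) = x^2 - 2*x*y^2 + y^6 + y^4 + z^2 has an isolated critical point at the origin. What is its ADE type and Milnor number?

Type A5, Milnor number mu = 5.

The Hessian of f at 0 is [[2, 0, 0], [0, 0, 0], [0, 0, 2]] with rank 2, so corank 1. A Groebner basis of the Jacobian ideal J(f) in C{x,y,z} is {x^3, x^2*y, -x + y^2, z}; counting standard monomials gives mu = 5. Corank 1: A-series; mu = 5 gives A_5.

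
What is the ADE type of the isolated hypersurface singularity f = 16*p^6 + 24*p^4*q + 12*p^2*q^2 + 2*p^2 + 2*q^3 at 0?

A_2

The Hessian of f at 0 has rank 1. Corank 1: A-series; mu = 2 gives A_2.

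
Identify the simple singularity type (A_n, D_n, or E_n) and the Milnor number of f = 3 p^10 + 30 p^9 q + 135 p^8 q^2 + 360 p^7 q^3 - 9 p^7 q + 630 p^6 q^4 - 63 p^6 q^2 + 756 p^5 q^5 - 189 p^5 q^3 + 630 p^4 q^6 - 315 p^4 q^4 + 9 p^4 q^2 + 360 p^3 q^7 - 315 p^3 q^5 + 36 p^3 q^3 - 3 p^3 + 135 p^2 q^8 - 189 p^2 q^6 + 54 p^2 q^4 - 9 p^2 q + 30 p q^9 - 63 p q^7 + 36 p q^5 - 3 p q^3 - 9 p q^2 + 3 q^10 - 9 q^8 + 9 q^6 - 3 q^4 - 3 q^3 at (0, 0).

Type E_7, Milnor number mu = 7.

The Hessian of f at 0 has rank 0. Corank 2; j^3 = -3*(p + q)^3 is a perfect cube, so E-series; the 4-jet and mu = 7 give E_7.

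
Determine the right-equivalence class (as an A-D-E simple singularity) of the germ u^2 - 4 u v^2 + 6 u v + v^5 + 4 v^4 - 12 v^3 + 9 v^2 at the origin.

The Hessian of f at 0 has rank 1. Corank 1: A-series; mu = 4 gives A_4.

A4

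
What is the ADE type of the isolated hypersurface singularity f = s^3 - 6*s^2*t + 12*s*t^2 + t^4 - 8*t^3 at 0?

The Hessian of f at 0 has rank 0. Corank 2; j^3 = (s - 2*t)^3 is a perfect cube, so E-series; the 4-jet and mu = 6 give E_6.

E6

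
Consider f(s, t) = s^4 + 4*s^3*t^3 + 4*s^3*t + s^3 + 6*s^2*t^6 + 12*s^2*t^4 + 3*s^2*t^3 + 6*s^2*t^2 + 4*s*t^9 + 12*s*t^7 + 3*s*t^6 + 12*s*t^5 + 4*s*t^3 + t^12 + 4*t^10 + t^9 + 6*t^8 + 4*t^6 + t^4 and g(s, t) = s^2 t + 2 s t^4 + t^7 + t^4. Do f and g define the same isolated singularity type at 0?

No.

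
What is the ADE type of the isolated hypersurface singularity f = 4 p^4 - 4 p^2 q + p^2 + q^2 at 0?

A_1

The Hessian of f at 0 is [[2, 0], [0, 2]] with rank 2, so corank 0. A Groebner basis of the Jacobian ideal J(f) in C{p,q} is {p, q}; counting standard monomials gives mu = 1. Corank 0: nondegenerate Morse point, so A_1.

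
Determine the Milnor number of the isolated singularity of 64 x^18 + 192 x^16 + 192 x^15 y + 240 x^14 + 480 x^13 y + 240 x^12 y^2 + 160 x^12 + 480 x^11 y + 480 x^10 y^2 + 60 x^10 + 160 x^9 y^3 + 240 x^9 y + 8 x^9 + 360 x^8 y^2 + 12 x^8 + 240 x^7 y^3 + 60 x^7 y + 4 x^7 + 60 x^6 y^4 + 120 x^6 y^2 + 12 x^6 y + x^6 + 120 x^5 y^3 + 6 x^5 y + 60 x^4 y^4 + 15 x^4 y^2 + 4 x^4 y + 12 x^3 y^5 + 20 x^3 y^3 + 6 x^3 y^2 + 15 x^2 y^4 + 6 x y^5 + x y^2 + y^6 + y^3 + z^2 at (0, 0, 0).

7

The Hessian of f at 0 has rank 1. Corank 2; j^3 = y^2*(x + y) has shape L^2 M (L != M), so D-series; mu = 7 gives D_7.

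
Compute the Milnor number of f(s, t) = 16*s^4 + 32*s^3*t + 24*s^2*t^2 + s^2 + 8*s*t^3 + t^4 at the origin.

3

The Hessian of f at 0 has rank 1. Corank 1: A-series; mu = 3 gives A_3.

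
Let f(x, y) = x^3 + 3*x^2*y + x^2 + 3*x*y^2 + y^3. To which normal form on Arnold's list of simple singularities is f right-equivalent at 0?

A_2

The Hessian of f at 0 has rank 1. Corank 1: A-series; mu = 2 gives A_2.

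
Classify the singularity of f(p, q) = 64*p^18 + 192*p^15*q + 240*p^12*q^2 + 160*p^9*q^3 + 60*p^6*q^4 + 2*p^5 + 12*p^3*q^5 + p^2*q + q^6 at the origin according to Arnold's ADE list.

D7

The Hessian of f at 0 has rank 0. Corank 2; j^3 = p^2*q has shape L^2 M (L != M), so D-series; mu = 7 gives D_7.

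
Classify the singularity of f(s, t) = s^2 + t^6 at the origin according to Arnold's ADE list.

A_{5}

The Hessian of f at 0 is [[2, 0], [0, 0]] with rank 1, so corank 1. A Groebner basis of the Jacobian ideal J(f) in C{s,t} is {t^5, s}; counting standard monomials gives mu = 5. Corank 1: A-series; mu = 5 gives A_5.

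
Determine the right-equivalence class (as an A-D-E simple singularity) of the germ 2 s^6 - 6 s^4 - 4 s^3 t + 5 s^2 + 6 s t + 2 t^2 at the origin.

A_{1}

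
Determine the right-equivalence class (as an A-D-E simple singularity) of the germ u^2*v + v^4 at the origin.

D_5

The Hessian of f at 0 has rank 0. Corank 2; j^3 = u^2*v has shape L^2 M (L != M), so D-series; mu = 5 gives D_5.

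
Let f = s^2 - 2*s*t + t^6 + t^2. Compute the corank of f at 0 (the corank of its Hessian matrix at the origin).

1

Hessian at 0 has rank 1.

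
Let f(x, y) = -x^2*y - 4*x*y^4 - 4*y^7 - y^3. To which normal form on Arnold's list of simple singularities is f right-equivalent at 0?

D_{4}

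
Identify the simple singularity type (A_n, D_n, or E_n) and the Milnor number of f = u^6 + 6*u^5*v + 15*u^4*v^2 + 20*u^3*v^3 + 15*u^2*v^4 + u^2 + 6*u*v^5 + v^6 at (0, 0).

The Hessian of f at 0 has rank 1. Corank 1: A-series; mu = 5 gives A_5.

Type A5, Milnor number mu = 5.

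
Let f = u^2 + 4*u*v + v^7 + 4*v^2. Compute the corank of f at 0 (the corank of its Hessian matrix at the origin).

1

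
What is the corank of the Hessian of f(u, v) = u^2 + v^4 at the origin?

Hessian at 0 has rank 1.

1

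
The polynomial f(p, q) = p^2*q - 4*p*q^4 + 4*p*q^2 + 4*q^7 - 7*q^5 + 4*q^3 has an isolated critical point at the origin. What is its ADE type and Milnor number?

The Hessian of f at 0 has rank 0. Corank 2; j^3 = q*(p + 2*q)^2 has shape L^2 M (L != M), so D-series; mu = 6 gives D_6.

Type D6, Milnor number mu = 6.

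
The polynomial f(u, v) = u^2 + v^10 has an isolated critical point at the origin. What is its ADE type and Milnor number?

Type A9, Milnor number mu = 9.

The Hessian of f at 0 has rank 1. Corank 1: A-series; mu = 9 gives A_9.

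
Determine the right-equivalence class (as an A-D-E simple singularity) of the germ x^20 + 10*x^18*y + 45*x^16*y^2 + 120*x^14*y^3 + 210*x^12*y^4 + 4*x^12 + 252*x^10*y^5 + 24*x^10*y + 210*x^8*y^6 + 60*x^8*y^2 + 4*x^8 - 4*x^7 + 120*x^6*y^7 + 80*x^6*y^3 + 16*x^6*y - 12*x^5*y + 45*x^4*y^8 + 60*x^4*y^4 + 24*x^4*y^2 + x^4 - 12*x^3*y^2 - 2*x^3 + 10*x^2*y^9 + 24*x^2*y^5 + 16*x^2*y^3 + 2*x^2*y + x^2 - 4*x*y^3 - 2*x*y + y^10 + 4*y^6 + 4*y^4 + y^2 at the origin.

The Hessian of f at 0 is [[2, -2], [-2, 2]] with rank 1, so corank 1. A Groebner basis of the Jacobian ideal J(f) in C{x,y} is {x^2*y^2 + 83*x^2*y/102 + 91*x^2/408 - 67*x*y^2/34 + 91*x*y/204 - 121*x/408 + 74*y^3/51 - 19*y^2/51 + 121*y/408, 195*x^2*y/68 - 79*x^2/1088 + x*y^3 - 1459*x*y^2/272 + 703*x*y/544 - 427*x/1088 + 397*y^3/136 - 225*y^2/272 + 427*y/1088, 1087*x^2*y/204 - 3155*x^2/6528 - 5045*x*y^2/544 + 7963*x*y/3264 - 3391*x/6528 + y^4 + 3713*y^3/816 - 2345*y^2/1632 + 3391*y/6528, x^3 + 6*x^2*y/17 - 121*x^2/136 - 69*x*y^2/34 + 117*x*y/68 - 5*x/136 + 15*y^3/17 - 27*y^2/34 + 5*y/136}; counting standard monomials gives mu = 9. Corank 1: A-series; mu = 9 gives A_9.

A_9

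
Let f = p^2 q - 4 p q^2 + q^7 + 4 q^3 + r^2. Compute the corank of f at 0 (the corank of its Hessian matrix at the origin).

2

Hessian at 0 has rank 1.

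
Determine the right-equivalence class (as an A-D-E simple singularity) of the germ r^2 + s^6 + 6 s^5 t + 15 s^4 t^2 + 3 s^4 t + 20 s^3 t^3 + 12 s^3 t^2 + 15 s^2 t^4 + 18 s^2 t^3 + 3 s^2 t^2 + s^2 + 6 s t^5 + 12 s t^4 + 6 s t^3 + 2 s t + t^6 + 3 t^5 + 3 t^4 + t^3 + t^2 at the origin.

The Hessian of f at 0 has rank 2. Corank 1: A-series; mu = 2 gives A_2.

A_{2}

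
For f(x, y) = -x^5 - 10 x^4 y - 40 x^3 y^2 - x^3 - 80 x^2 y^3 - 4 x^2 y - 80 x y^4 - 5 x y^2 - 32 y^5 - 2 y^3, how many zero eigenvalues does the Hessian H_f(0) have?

Hessian at 0 has rank 0.

2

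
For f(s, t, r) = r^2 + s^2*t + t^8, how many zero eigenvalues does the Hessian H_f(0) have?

2

The Hessian at 0 is [[0, 0, 0], [0, 0, 0], [0, 0, 2]] of rank 1; hence corank 2.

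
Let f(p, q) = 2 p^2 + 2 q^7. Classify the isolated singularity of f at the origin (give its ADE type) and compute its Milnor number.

Type A_6, Milnor number mu = 6.

The Hessian of f at 0 has rank 1. Corank 1: A-series; mu = 6 gives A_6.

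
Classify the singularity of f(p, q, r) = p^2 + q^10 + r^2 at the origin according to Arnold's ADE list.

The Hessian of f at 0 is [[2, 0, 0], [0, 0, 0], [0, 0, 2]] with rank 2, so corank 1. A Groebner basis of the Jacobian ideal J(f) in C{p,q,r} is {q^9, p, r}; counting standard monomials gives mu = 9. Corank 1: A-series; mu = 9 gives A_9.

A_{9}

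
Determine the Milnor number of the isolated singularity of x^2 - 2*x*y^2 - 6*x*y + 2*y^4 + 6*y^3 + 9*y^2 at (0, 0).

3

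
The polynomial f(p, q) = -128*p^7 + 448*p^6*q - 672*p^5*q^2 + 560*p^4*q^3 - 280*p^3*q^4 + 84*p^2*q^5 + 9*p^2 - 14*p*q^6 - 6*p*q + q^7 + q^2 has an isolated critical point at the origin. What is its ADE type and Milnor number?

The Hessian of f at 0 has rank 1. Corank 1: A-series; mu = 6 gives A_6.

Type A6, Milnor number mu = 6.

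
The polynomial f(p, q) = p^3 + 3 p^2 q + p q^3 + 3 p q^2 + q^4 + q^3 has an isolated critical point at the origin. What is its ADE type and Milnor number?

Type E_7, Milnor number mu = 7.

The Hessian of f at 0 has rank 0. Corank 2; j^3 = (p + q)^3 is a perfect cube, so E-series; the 4-jet and mu = 7 give E_7.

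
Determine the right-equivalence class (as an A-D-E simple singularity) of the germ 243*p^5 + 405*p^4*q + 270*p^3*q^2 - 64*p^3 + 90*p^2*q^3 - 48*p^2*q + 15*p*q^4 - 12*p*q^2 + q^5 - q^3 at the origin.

E_{8}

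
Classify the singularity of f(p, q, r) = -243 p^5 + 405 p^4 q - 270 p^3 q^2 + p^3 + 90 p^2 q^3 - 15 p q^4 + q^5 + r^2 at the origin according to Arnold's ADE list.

E_{8}

The Hessian of f at 0 has rank 1. Corank 2; j^3 = p^3 is a perfect cube, so E-series; the 5-jet and mu = 8 give E_8.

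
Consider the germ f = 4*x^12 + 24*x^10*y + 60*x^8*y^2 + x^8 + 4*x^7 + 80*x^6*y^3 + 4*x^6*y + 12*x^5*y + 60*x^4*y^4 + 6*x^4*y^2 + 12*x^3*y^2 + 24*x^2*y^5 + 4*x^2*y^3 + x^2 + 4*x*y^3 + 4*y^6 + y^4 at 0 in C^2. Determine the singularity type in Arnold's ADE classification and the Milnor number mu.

Type A_{3}, Milnor number mu = 3.

The Hessian of f at 0 is [[2, 0], [0, 0]] with rank 1, so corank 1. A Groebner basis of the Jacobian ideal J(f) in C{x,y} is {y^3, x}; counting standard monomials gives mu = 3. Corank 1: A-series; mu = 3 gives A_3.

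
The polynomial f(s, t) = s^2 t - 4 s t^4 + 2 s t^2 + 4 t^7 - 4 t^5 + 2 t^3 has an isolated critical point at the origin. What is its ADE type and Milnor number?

The Hessian of f at 0 has rank 0. Corank 2; j^3 = t*(s^2 + 2*s*t + 2*t^2) splits into three distinct lines over C (the quadratic factor has nonzero discriminant), so D_4.

Type D_4, Milnor number mu = 4.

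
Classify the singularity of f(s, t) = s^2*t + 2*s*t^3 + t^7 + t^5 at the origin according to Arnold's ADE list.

The Hessian of f at 0 has rank 0. Corank 2; j^3 = s^2*t has shape L^2 M (L != M), so D-series; mu = 8 gives D_8.

D8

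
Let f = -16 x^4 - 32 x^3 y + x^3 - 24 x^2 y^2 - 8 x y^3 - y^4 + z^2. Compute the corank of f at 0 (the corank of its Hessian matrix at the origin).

2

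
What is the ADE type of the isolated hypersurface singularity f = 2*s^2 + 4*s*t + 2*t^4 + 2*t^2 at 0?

A_3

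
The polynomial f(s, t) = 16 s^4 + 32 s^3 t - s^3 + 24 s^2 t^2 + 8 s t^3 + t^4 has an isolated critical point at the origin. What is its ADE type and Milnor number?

Type E_{6}, Milnor number mu = 6.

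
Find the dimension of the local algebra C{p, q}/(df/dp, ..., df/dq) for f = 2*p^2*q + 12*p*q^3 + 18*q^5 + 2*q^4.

The Hessian of f at 0 has rank 0. Corank 2; j^3 = 2*p^2*q has shape L^2 M (L != M), so D-series; mu = 5 gives D_5.

5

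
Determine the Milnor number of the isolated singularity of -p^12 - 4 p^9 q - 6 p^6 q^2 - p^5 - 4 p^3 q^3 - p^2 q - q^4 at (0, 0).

The Hessian of f at 0 is [[0, 0], [0, 0]] with rank 0, so corank 2. A Groebner basis of the Jacobian ideal J(f) in C{p,q} is {p^3, p^2/4 + q^3, p*q}; counting standard monomials gives mu = 5. Corank 2; j^3 = -p^2*q has shape L^2 M (L != M), so D-series; mu = 5 gives D_5.

5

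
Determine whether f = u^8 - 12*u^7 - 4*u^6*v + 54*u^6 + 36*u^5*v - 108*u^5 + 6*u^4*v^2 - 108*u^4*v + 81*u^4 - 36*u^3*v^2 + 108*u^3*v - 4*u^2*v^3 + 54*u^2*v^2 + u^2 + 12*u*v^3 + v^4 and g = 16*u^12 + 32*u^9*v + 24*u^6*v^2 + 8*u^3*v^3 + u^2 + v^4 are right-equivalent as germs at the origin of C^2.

The Hessian of f at 0 is [[2, 0], [0, 0]] with rank 1, so corank 1. A Groebner basis of the Jacobian ideal J(f) in C{u,v} is {v^3, u}; counting standard monomials gives mu = 3. Corank 1: A-series; mu = 3 gives A_3. The Hessian of g at 0 is [[2, 0], [0, 0]] with rank 1, so corank 1. A Groebner basis of the Jacobian ideal J(g) in C{u,v} is {v^3, u}; counting standard monomials gives mu = 3. Corank 1: A-series; mu = 3 gives A_3. Both have type A_3, hence right-equivalent.

Yes.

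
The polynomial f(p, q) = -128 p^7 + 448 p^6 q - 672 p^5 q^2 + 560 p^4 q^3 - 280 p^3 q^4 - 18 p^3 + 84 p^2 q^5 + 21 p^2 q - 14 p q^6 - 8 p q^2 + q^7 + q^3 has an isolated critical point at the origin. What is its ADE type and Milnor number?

The Hessian of f at 0 has rank 0. Corank 2; j^3 = -(2*p - q)*(3*p - q)^2 has shape L^2 M (L != M), so D-series; mu = 8 gives D_8.

Type D_{8}, Milnor number mu = 8.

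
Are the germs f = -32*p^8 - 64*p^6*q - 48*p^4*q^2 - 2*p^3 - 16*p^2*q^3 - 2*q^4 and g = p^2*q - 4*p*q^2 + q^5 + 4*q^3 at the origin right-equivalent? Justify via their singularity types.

The Hessian of f at 0 has rank 0. Corank 2; j^3 = -2*p^3 is a perfect cube, so E-series; the 4-jet and mu = 6 give E_6. The Hessian of g at 0 has rank 0. Corank 2; j^3 = q*(p - 2*q)^2 has shape L^2 M (L != M), so D-series; mu = 6 gives D_6. f is E_6 but g is D_6, hence not right-equivalent.

No.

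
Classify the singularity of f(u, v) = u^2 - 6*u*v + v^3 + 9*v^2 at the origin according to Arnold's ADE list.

The Hessian of f at 0 has rank 1. Corank 1: A-series; mu = 2 gives A_2.

A_{2}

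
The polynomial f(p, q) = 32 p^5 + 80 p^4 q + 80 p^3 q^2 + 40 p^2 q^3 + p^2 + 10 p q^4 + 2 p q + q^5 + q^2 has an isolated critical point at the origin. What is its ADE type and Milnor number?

The Hessian of f at 0 has rank 1. Corank 1: A-series; mu = 4 gives A_4.

Type A4, Milnor number mu = 4.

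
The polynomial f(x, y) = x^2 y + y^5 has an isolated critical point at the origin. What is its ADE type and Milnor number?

Type D_6, Milnor number mu = 6.

The Hessian of f at 0 has rank 0. Corank 2; j^3 = x^2*y has shape L^2 M (L != M), so D-series; mu = 6 gives D_6.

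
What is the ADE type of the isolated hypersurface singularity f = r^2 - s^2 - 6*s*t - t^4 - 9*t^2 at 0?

A_{3}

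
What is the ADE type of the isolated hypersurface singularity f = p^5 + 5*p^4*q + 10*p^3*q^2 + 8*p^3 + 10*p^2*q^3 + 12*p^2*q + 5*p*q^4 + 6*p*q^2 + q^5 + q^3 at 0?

The Hessian of f at 0 has rank 0. Corank 2; j^3 = (2*p + q)^3 is a perfect cube, so E-series; the 5-jet and mu = 8 give E_8.

E8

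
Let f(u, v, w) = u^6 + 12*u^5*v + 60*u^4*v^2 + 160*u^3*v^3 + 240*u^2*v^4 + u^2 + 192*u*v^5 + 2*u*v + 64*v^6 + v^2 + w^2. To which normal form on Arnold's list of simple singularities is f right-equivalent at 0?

A5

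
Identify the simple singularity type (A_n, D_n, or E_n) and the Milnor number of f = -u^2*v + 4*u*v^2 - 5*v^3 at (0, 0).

Type D_{4}, Milnor number mu = 4.

The Hessian of f at 0 has rank 0. Corank 2; j^3 = -v*(u^2 - 4*u*v + 5*v^2) splits into three distinct lines over C (the quadratic factor has nonzero discriminant), so D_4.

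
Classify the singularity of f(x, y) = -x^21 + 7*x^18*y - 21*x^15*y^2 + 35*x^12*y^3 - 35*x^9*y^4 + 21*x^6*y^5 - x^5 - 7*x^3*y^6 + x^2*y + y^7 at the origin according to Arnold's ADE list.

The Hessian of f at 0 has rank 0. Corank 2; j^3 = x^2*y has shape L^2 M (L != M), so D-series; mu = 8 gives D_8.

D_{8}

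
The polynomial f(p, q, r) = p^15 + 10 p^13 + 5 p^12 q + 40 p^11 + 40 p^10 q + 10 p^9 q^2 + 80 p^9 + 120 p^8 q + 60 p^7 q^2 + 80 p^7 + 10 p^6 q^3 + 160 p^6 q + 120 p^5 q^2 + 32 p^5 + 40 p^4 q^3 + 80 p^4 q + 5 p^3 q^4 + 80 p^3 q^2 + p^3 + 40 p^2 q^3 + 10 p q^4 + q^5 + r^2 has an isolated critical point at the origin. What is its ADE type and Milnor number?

The Hessian of f at 0 has rank 1. Corank 2; j^3 = p^3 is a perfect cube, so E-series; the 5-jet and mu = 8 give E_8.

Type E8, Milnor number mu = 8.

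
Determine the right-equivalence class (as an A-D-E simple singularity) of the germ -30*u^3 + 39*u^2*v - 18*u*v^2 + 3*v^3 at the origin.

D4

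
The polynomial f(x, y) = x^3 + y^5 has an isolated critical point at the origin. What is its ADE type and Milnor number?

The Hessian of f at 0 has rank 0. Corank 2; j^3 = x^3 is a perfect cube, so E-series; the 5-jet and mu = 8 give E_8.

Type E_{8}, Milnor number mu = 8.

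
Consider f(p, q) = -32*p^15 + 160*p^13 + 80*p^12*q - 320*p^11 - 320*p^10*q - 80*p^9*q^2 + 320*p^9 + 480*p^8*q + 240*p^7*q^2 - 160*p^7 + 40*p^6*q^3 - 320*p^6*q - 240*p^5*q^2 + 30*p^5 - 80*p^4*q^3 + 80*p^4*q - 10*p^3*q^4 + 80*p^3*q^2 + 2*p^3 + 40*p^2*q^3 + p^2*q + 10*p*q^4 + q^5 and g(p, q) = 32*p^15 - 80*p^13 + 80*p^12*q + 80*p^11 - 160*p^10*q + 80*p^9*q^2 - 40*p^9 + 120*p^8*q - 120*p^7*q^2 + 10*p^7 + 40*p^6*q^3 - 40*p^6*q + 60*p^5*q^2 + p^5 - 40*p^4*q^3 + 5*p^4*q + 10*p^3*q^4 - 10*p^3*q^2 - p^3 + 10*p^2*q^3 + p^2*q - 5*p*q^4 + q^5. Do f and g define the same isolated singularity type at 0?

The Hessian of f at 0 has rank 0. Corank 2; j^3 = p^2*(2*p + q) has shape L^2 M (L != M), so D-series; mu = 6 gives D_6. The Hessian of g at 0 has rank 0. Corank 2; j^3 = -p^2*(p - q) has shape L^2 M (L != M), so D-series; mu = 6 gives D_6. Both have type D_6, hence right-equivalent.

Yes.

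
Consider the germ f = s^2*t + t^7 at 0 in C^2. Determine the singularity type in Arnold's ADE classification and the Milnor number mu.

The Hessian of f at 0 is [[0, 0], [0, 0]] with rank 0, so corank 2. A Groebner basis of the Jacobian ideal J(f) in C{s,t} is {s^2/7 + t^6, s^3, s*t}; counting standard monomials gives mu = 8. Corank 2; j^3 = s^2*t has shape L^2 M (L != M), so D-series; mu = 8 gives D_8.

Type D_{8}, Milnor number mu = 8.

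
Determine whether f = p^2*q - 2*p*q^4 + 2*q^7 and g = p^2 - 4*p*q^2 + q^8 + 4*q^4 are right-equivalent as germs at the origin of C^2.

No.

The Hessian of f at 0 is [[0, 0], [0, 0]] with rank 0, so corank 2. A Groebner basis of the Jacobian ideal J(f) in C{p,q} is {p^2/6 + p*q^3, -p*q + q^4, p^3, p^2*q}; counting standard monomials gives mu = 8. Corank 2; j^3 = p^2*q has shape L^2 M (L != M), so D-series; mu = 8 gives D_8. The Hessian of g at 0 is [[2, 0], [0, 0]] with rank 1, so corank 1. A Groebner basis of the Jacobian ideal J(g) in C{p,q} is {p^4, p^3*q, -p/2 + q^2}; counting standard monomials gives mu = 7. Corank 1: A-series; mu = 7 gives A_7. f is D_8 but g is A_7, hence not right-equivalent.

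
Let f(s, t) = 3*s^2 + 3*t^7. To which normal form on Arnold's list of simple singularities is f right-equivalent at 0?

The Hessian of f at 0 has rank 1. Corank 1: A-series; mu = 6 gives A_6.

A6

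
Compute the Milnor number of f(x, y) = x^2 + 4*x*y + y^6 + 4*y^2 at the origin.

5

The Hessian of f at 0 is [[2, 4], [4, 8]] with rank 1, so corank 1. A Groebner basis of the Jacobian ideal J(f) in C{x,y} is {y^5, x + 2*y}; counting standard monomials gives mu = 5. Corank 1: A-series; mu = 5 gives A_5.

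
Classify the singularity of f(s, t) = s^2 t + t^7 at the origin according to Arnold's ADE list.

D_{8}

The Hessian of f at 0 has rank 0. Corank 2; j^3 = s^2*t has shape L^2 M (L != M), so D-series; mu = 8 gives D_8.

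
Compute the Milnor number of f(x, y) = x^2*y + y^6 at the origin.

7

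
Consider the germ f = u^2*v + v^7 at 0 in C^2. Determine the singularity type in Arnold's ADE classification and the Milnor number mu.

Type D8, Milnor number mu = 8.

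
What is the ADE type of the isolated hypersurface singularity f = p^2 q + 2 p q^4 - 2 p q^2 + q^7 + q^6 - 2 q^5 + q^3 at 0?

The Hessian of f at 0 has rank 0. Corank 2; j^3 = q*(p - q)^2 has shape L^2 M (L != M), so D-series; mu = 7 gives D_7.

D_{7}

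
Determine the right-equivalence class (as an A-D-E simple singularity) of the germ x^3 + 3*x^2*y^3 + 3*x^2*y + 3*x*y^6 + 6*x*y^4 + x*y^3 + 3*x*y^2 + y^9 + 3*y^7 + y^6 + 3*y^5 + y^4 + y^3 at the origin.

E_7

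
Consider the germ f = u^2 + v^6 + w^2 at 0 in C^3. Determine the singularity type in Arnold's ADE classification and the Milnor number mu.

The Hessian of f at 0 is [[2, 0, 0], [0, 0, 0], [0, 0, 2]] with rank 2, so corank 1. A Groebner basis of the Jacobian ideal J(f) in C{u,v,w} is {v^5, u, w}; counting standard monomials gives mu = 5. Corank 1: A-series; mu = 5 gives A_5.

Type A_5, Milnor number mu = 5.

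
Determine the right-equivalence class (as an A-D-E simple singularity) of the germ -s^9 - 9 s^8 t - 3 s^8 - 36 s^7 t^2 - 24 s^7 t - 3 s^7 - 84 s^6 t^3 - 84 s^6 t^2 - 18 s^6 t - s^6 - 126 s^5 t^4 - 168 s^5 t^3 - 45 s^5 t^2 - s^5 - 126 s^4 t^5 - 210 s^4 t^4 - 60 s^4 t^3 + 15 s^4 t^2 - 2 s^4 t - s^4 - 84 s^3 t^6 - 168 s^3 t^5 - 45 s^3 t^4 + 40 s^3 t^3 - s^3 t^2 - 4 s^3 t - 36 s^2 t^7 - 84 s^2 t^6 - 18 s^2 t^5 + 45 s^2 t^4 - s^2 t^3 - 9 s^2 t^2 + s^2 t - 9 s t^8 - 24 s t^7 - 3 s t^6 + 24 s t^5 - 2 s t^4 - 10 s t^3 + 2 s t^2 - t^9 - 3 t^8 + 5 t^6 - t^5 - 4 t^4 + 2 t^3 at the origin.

D_{4}

The Hessian of f at 0 has rank 0. Corank 2; j^3 = t*(s^2 + 2*s*t + 2*t^2) splits into three distinct lines over C (the quadratic factor has nonzero discriminant), so D_4.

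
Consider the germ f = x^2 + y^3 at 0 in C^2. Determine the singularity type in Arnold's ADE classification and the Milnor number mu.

The Hessian of f at 0 is [[2, 0], [0, 0]] with rank 1, so corank 1. A Groebner basis of the Jacobian ideal J(f) in C{x,y} is {y^2, x}; counting standard monomials gives mu = 2. Corank 1: A-series; mu = 2 gives A_2.

Type A2, Milnor number mu = 2.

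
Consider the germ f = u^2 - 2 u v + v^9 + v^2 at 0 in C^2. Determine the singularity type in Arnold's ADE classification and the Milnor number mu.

The Hessian of f at 0 has rank 1. Corank 1: A-series; mu = 8 gives A_8.

Type A_8, Milnor number mu = 8.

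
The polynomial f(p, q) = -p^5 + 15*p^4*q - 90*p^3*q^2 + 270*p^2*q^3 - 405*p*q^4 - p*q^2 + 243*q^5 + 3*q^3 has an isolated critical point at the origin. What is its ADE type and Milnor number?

The Hessian of f at 0 has rank 0. Corank 2; j^3 = -q^2*(p - 3*q) has shape L^2 M (L != M), so D-series; mu = 6 gives D_6.

Type D_6, Milnor number mu = 6.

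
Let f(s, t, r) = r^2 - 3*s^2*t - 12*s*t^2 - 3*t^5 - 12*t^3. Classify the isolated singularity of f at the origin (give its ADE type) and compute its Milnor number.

Type D_{6}, Milnor number mu = 6.

The Hessian of f at 0 has rank 1. Corank 2; j^3 = -3*t*(s + 2*t)^2 has shape L^2 M (L != M), so D-series; mu = 6 gives D_6.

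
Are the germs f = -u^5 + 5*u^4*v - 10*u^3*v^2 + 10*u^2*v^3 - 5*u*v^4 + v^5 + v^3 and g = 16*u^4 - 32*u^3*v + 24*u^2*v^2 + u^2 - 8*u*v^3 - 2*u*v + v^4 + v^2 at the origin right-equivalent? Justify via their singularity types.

The Hessian of f at 0 is [[0, 0], [0, 0]] with rank 0, so corank 2. A Groebner basis of the Jacobian ideal J(f) in C{u,v} is {u^4 - 4*u^3*v, v^2}; counting standard monomials gives mu = 8. Corank 2; j^3 = v^3 is a perfect cube, so E-series; the 5-jet and mu = 8 give E_8. The Hessian of g at 0 is [[2, -2], [-2, 2]] with rank 1, so corank 1. A Groebner basis of the Jacobian ideal J(g) in C{u,v} is {v^3, u - v}; counting standard monomials gives mu = 3. Corank 1: A-series; mu = 3 gives A_3. f is E_8 but g is A_3, hence not right-equivalent.

No.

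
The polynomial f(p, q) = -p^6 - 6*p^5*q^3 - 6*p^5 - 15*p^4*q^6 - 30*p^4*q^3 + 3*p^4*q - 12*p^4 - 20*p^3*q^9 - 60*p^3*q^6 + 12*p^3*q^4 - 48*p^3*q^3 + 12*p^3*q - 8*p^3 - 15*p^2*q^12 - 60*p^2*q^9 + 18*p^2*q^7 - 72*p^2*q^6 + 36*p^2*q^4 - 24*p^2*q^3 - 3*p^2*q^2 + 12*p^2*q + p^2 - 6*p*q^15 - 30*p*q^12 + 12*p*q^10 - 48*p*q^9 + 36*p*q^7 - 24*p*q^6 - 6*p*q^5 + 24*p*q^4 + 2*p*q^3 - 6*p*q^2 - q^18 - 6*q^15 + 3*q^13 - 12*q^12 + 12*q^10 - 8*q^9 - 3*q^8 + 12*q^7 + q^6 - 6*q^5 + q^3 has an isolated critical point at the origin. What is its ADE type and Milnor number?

The Hessian of f at 0 has rank 1. Corank 1: A-series; mu = 2 gives A_2.

Type A_{2}, Milnor number mu = 2.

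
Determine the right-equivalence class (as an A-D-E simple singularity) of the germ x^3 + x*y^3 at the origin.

E_{7}

The Hessian of f at 0 has rank 0. Corank 2; j^3 = x^3 is a perfect cube, so E-series; the 4-jet and mu = 7 give E_7.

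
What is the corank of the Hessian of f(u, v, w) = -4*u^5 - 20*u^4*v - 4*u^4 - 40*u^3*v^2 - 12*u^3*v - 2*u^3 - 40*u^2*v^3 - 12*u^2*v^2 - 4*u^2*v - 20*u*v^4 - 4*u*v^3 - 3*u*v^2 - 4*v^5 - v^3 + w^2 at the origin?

2

The Hessian at 0 is [[0, 0, 0], [0, 0, 0], [0, 0, 2]] of rank 1; hence corank 2.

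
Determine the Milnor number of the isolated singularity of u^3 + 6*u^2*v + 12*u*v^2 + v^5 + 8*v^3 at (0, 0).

8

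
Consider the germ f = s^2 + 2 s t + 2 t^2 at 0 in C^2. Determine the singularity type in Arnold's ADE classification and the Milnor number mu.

Type A_{1}, Milnor number mu = 1.

The Hessian of f at 0 is [[2, 2], [2, 4]] with rank 2, so corank 0. A Groebner basis of the Jacobian ideal J(f) in C{s,t} is {s, t}; counting standard monomials gives mu = 1. Corank 0: nondegenerate Morse point, so A_1.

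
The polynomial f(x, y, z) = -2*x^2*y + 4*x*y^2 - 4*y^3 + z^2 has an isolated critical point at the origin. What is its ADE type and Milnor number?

The Hessian of f at 0 is [[0, 0, 0], [0, 0, 0], [0, 0, 2]] with rank 1, so corank 2. A Groebner basis of the Jacobian ideal J(f) in C{x,y,z} is {y^3, x^2 + 2*y^2, x*y - y^2, z}; counting standard monomials gives mu = 4. Corank 2; j^3 = -2*y*(x^2 - 2*x*y + 2*y^2) splits into three distinct lines over C (the quadratic factor has nonzero discriminant), so D_4.

Type D_{4}, Milnor number mu = 4.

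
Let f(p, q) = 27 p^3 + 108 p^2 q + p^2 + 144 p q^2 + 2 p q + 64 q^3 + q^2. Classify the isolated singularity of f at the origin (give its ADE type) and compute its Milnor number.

Type A_2, Milnor number mu = 2.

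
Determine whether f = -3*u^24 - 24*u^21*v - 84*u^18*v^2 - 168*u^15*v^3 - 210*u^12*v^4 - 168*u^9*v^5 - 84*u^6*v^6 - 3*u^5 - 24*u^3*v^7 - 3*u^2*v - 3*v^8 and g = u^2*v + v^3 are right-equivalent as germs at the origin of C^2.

No.

The Hessian of f at 0 has rank 0. Corank 2; j^3 = -3*u^2*v has shape L^2 M (L != M), so D-series; mu = 9 gives D_9. The Hessian of g at 0 has rank 0. Corank 2; j^3 = v*(u^2 + v^2) splits into three distinct lines over C (the quadratic factor has nonzero discriminant), so D_4. f is D_9 but g is D_4, hence not right-equivalent.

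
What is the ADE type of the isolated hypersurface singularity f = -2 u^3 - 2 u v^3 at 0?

E_{7}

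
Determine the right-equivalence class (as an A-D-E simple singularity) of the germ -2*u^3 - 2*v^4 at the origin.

E_{6}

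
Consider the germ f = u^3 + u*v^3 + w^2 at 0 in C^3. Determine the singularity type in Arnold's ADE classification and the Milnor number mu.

The Hessian of f at 0 has rank 1. Corank 2; j^3 = u^3 is a perfect cube, so E-series; the 4-jet and mu = 7 give E_7.

Type E7, Milnor number mu = 7.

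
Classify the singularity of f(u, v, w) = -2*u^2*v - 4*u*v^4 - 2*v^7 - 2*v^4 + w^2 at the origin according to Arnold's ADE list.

D_5

The Hessian of f at 0 has rank 1. Corank 2; j^3 = -2*u^2*v has shape L^2 M (L != M), so D-series; mu = 5 gives D_5.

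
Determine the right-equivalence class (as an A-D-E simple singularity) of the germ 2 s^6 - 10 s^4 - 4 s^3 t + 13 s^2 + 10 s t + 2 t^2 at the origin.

The Hessian of f at 0 is [[26, 10], [10, 4]] with rank 2, so corank 0. A Groebner basis of the Jacobian ideal J(f) in C{s,t} is {s, t}; counting standard monomials gives mu = 1. Corank 0: nondegenerate Morse point, so A_1.

A_1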